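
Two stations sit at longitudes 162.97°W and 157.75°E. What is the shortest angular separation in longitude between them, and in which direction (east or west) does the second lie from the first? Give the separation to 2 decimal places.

39.28° west

Raw difference: 157.75 − -162.97 = 320.72°.
Normalise into (−180°, 180°]: 320.72° − 360° = -39.28°.
Negative ⇒ the second point lies to the west; separation 39.28°.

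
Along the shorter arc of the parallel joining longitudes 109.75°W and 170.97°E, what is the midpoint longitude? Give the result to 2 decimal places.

149.39°W

Signed shortest Δλ from -109.75° to +170.97° is -79.28°.
Midpoint longitude = -109.75° + (-79.28°)/2 = -109.75° − 39.64° = -149.39°.
(The naïve average (-109.75 + +170.97)/2 = 30.61° is on the wrong side of the globe.)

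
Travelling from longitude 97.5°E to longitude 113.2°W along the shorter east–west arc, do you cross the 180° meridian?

Naïve |-113.2 − 97.5| = 210.7° > 180°, so the shorter arc goes the other way round — across 180°.
Signed shortest Δλ = ((-113.2 − 97.5 + 180) mod 360) − 180 = 149.3°.
Going east by 149.3° from +97.5° passes through 180° before reaching -113.2°.

Yes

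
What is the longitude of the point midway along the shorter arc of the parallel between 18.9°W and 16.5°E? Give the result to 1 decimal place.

Signed shortest Δλ from -18.9° to +16.5° is +35.4°.
Midpoint longitude = -18.9° + (+35.4°)/2 = -18.9° + 17.7° = -1.2°.

1.2°W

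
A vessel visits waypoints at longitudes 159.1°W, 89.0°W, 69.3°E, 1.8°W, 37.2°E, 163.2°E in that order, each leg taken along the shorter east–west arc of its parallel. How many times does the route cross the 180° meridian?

Leg 1: -159.1° → -89.0°, shortest Δλ = 70.1° (east) — does not cross 180°.
Leg 2: -89.0° → +69.3°, shortest Δλ = 158.3° (east) — does not cross 180°.
Leg 3: +69.3° → -1.8°, shortest Δλ = -71.1° (west) — does not cross 180°.
Leg 4: -1.8° → +37.2°, shortest Δλ = 39.0° (east) — does not cross 180°.
Leg 5: +37.2° → +163.2°, shortest Δλ = 126.0° (east) — does not cross 180°.
Total crossings: 0.

0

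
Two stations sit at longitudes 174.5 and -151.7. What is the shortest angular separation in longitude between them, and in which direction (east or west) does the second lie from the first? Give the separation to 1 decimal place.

33.8° east

Raw difference: -151.7 − 174.5 = -326.2°.
Normalise into (−180°, 180°]: -326.2° + 360° = 33.8°.
Positive ⇒ the second point lies to the east; separation 33.8°.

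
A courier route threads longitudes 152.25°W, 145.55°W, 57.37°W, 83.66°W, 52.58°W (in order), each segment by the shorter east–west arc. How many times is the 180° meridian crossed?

Leg 1: -152.25° → -145.55°, shortest Δλ = 6.7° (east) — does not cross 180°.
Leg 2: -145.55° → -57.37°, shortest Δλ = 88.18° (east) — does not cross 180°.
Leg 3: -57.37° → -83.66°, shortest Δλ = -26.29° (west) — does not cross 180°.
Leg 4: -83.66° → -52.58°, shortest Δλ = 31.08° (east) — does not cross 180°.
Total crossings: 0.

0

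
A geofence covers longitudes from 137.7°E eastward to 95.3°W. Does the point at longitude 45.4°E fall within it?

No

Band width going east from +137.7° to -95.3°: ((-95.3 − 137.7) mod 360) = 127.0°.
Offset of +45.4° east of the west edge: ((45.4 − 137.7) mod 360) = 267.7°.
267.7° > 127.0° ⇒ outside.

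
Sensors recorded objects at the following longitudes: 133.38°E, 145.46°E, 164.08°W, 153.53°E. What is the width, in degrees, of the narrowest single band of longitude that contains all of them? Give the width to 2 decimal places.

62.54°

Sort the longitudes: -164.08°, +133.38°, +145.46°, +153.53°.
Eastward gaps between consecutive values (wrapping around): 297.46°, 12.08°, 8.07°, 42.39°.
Largest gap = 297.46° ⇒ minimal covering band is its complement: 360° − 297.46° = 62.54°.
Band runs from +133.38° eastward to -164.08°, crossing the antimeridian.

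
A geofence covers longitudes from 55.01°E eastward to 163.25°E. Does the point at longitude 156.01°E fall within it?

Yes

Band width going east from +55.01° to +163.25°: ((163.25 − 55.01) mod 360) = 108.24°.
Offset of +156.01° east of the west edge: ((156.01 − 55.01) mod 360) = 101.00°.
101.00° ≤ 108.24° ⇒ inside.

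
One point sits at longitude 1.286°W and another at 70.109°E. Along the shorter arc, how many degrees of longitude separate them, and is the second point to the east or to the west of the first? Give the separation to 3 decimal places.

Raw difference: 70.109 − -1.286 = 71.395°.
Normalise into (−180°, 180°]: 71.395° stays 71.395°.
Positive ⇒ the second point lies to the east; separation 71.395°.

71.395° east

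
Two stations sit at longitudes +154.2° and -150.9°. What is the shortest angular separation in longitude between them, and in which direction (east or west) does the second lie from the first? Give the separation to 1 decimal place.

54.9° east

Raw difference: -150.9 − 154.2 = -305.1°.
Normalise into (−180°, 180°]: -305.1° + 360° = 54.9°.
Positive ⇒ the second point lies to the east; separation 54.9°.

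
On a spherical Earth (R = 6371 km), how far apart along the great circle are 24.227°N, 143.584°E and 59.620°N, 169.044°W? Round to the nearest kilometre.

Δλ = -169.044 − 143.584 = -312.628°; wrapped into (−180°, 180°]: 47.372°.
Δφ = 59.620 − 24.227 = 35.393°.
a = sin²(Δφ/2) + cos φ₁ · cos φ₂ · sin²(Δλ/2) = 0.166829.
c = 2·atan2(√a, √(1−a)) = 0.84150 rad → d = 6371·c ≈ 5361.22 km.

5361 km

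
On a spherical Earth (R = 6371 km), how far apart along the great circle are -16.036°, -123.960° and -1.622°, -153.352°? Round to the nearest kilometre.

3596 km

Δλ = -153.352 − -123.960 = -29.392°.
Δφ = -1.622 − -16.036 = 14.414°.
a = sin²(Δφ/2) + cos φ₁ · cos φ₂ · sin²(Δλ/2) = 0.077569.
c = 2·atan2(√a, √(1−a)) = 0.56449 rad → d = 6371·c ≈ 3596.35 km.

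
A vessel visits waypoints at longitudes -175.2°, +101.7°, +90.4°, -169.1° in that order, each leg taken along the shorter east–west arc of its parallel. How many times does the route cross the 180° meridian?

2

Leg 1: -175.2° → +101.7°, shortest Δλ = -83.1° (west) — crosses 180°.
Leg 2: +101.7° → +90.4°, shortest Δλ = -11.3° (west) — does not cross 180°.
Leg 3: +90.4° → -169.1°, shortest Δλ = 100.5° (east) — crosses 180°.
Total crossings: 2.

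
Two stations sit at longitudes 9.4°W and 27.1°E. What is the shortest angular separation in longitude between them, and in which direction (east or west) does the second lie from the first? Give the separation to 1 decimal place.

Raw difference: 27.1 − -9.4 = 36.5°.
Normalise into (−180°, 180°]: 36.5° stays 36.5°.
Positive ⇒ the second point lies to the east; separation 36.5°.

36.5° east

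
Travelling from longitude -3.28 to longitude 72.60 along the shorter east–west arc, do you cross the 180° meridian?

Signed shortest Δλ = ((72.60 − -3.28 + 180) mod 360) − 180 = 75.88°.
Going east by 75.88° from -3.28° reaches +72.60° without touching 180°.

No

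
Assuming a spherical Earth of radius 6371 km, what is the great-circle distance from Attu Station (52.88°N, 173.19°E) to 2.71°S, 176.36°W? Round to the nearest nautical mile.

Δλ = -176.36 − 173.19 = -349.55°; wrapped into (−180°, 180°]: 10.45°.
Δφ = -2.71 − 52.88 = -55.59°.
a = sin²(Δφ/2) + cos φ₁ · cos φ₂ · sin²(Δλ/2) = 0.222444.
c = 2·atan2(√a, √(1−a)) = 0.98230 rad → d = 6371·c ≈ 6258.22 km ≈ 3379.17 nmi.

3379 nmi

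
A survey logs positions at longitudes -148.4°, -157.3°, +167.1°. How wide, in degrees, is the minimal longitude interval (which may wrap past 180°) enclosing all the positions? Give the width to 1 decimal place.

Sort the longitudes: -157.3°, -148.4°, +167.1°.
Eastward gaps between consecutive values (wrapping around): 8.9°, 315.5°, 35.6°.
Largest gap = 315.5° ⇒ minimal covering band is its complement: 360° − 315.5° = 44.5°.
Band runs from +167.1° eastward to -148.4°, crossing the antimeridian.

44.5°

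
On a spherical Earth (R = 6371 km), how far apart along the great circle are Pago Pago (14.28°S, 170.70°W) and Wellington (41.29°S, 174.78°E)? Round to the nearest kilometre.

Δλ = 174.78 − -170.70 = 345.48°; wrapped into (−180°, 180°]: -14.52°.
Δφ = -41.29 − -14.28 = -27.01°.
a = sin²(Δφ/2) + cos φ₁ · cos φ₂ · sin²(Δλ/2) = 0.066165.
c = 2·atan2(√a, √(1−a)) = 0.52030 rad → d = 6371·c ≈ 3314.83 km.

3315 km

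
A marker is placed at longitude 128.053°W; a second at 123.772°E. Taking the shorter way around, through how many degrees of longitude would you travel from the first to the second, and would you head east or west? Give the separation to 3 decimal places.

Raw difference: 123.772 − -128.053 = 251.825°.
Normalise into (−180°, 180°]: 251.825° − 360° = -108.175°.
Negative ⇒ the second point lies to the west; separation 108.175°.

108.175° west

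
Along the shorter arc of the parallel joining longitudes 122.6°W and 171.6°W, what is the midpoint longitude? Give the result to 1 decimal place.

Signed shortest Δλ from -122.6° to -171.6° is -49.0°.
Midpoint longitude = -122.6° + (-49.0°)/2 = -122.6° − 24.5° = -147.1°.

147.1°W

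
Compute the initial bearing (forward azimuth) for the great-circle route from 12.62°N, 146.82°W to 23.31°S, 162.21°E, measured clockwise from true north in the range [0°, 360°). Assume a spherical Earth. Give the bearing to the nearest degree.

Δλ = 162.21 − -146.82 = 309.03°; wrapped into (−180°, 180°]: -50.97°.
θ = atan2( sin Δλ · cos φ₂ , cos φ₁ · sin φ₂ − sin φ₁ · cos φ₂ · cos Δλ )
  = atan2(-0.71341, -0.51250) = -125.693° → normalised to [0°, 360°): 234.307°.

234°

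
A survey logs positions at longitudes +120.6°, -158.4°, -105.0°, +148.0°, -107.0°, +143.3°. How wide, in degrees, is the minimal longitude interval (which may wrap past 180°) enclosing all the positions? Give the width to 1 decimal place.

134.4°

Sort the longitudes: -158.4°, -107.0°, -105.0°, +120.6°, +143.3°, +148.0°.
Eastward gaps between consecutive values (wrapping around): 51.4°, 2.0°, 225.6°, 22.7°, 4.7°, 53.6°.
Largest gap = 225.6° ⇒ minimal covering band is its complement: 360° − 225.6° = 134.4°.
Band runs from +120.6° eastward to -105.0°, crossing the antimeridian.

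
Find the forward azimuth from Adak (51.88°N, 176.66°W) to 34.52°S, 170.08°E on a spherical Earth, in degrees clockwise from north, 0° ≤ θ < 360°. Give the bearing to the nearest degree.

191°

Δλ = 170.08 − -176.66 = 346.74°; wrapped into (−180°, 180°]: -13.26°.
θ = atan2( sin Δλ · cos φ₂ , cos φ₁ · sin φ₂ − sin φ₁ · cos φ₂ · cos Δλ )
  = atan2(-0.18898, -0.98075) = -169.093° → normalised to [0°, 360°): 190.907°.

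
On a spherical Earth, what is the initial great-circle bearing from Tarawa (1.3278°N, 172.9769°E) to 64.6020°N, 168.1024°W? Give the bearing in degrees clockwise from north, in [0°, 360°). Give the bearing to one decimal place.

8.8°

Δλ = -168.1024 − 172.9769 = -341.0793°; wrapped into (−180°, 180°]: 18.9207°.
θ = atan2( sin Δλ · cos φ₂ , cos φ₁ · sin φ₂ − sin φ₁ · cos φ₂ · cos Δλ )
  = atan2(0.13908, 0.89371) = 8.845° → normalised to [0°, 360°): 8.845°.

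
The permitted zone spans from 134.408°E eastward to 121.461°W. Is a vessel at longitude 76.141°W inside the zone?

No

Band width going east from +134.408° to -121.461°: ((-121.461 − 134.408) mod 360) = 104.131°.
Offset of -76.141° east of the west edge: ((-76.141 − 134.408) mod 360) = 149.451°.
149.451° > 104.131° ⇒ outside.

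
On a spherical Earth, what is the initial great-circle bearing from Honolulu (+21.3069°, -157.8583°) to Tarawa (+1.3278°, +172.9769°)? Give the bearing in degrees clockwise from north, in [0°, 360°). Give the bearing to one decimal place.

238.8°

Δλ = 172.9769 − -157.8583 = 330.8352°; wrapped into (−180°, 180°]: -29.1648°.
θ = atan2( sin Δλ · cos φ₂ , cos φ₁ · sin φ₂ − sin φ₁ · cos φ₂ · cos Δλ )
  = atan2(-0.48719, -0.29562) = -121.249° → normalised to [0°, 360°): 238.751°.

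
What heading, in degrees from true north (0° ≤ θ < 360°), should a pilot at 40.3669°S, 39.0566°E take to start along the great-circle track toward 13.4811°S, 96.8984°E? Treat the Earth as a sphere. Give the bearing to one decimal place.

Δλ = 96.8984 − 39.0566 = 57.8418°.
θ = atan2( sin Δλ · cos φ₂ , cos φ₁ · sin φ₂ − sin φ₁ · cos φ₂ · cos Δλ )
  = atan2(0.82326, 0.15761) = 79.162° → normalised to [0°, 360°): 79.162°.

79.2°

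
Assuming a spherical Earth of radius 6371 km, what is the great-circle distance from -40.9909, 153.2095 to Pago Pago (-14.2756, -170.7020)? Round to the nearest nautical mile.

2471 nmi

Δλ = -170.7020 − 153.2095 = -323.9115°; wrapped into (−180°, 180°]: 36.0885°.
Δφ = -14.2756 − -40.9909 = 26.7153°.
a = sin²(Δφ/2) + cos φ₁ · cos φ₂ · sin²(Δλ/2) = 0.123559.
c = 2·atan2(√a, √(1−a)) = 0.71837 rad → d = 6371·c ≈ 4576.72 km ≈ 2471.23 nmi.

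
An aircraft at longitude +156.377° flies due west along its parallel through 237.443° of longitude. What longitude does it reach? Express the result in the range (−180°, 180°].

-81.066°

Start at +156.377°; shift −237.443° → -81.066°.
-81.066° already lies in (−180°, 180°].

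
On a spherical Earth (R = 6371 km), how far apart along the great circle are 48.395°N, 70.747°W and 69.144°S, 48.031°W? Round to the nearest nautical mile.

7129 nmi

Δλ = -48.031 − -70.747 = 22.716°.
Δφ = -69.144 − 48.395 = -117.539°.
a = sin²(Δφ/2) + cos φ₁ · cos φ₂ · sin²(Δλ/2) = 0.740345.
c = 2·atan2(√a, √(1−a)) = 2.07224 rad → d = 6371·c ≈ 13202.22 km ≈ 7128.63 nmi.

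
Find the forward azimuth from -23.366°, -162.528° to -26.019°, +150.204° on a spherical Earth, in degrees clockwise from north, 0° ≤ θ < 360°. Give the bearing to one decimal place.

Δλ = 150.204 − -162.528 = 312.732°; wrapped into (−180°, 180°]: -47.268°.
θ = atan2( sin Δλ · cos φ₂ , cos φ₁ · sin φ₂ − sin φ₁ · cos φ₂ · cos Δλ )
  = atan2(-0.66009, -0.16085) = -103.695° → normalised to [0°, 360°): 256.305°.

256.3°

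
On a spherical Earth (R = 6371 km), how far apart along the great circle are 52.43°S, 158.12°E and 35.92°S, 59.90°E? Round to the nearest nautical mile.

Δλ = 59.90 − 158.12 = -98.22°.
Δφ = -35.92 − -52.43 = 16.51°.
a = sin²(Δφ/2) + cos φ₁ · cos φ₂ · sin²(Δλ/2) = 0.302805.
c = 2·atan2(√a, √(1−a)) = 1.16539 rad → d = 6371·c ≈ 7424.72 km ≈ 4009.03 nmi.

4009 nmi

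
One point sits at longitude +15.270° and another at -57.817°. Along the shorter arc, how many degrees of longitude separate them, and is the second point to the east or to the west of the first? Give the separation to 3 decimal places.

Raw difference: -57.817 − 15.270 = -73.087°.
Normalise into (−180°, 180°]: -73.087° stays -73.087°.
Negative ⇒ the second point lies to the west; separation 73.087°.

73.087° west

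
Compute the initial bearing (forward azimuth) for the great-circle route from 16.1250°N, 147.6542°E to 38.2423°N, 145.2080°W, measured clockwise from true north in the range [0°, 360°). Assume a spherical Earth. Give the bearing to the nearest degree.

Δλ = -145.2080 − 147.6542 = -292.8622°; wrapped into (−180°, 180°]: 67.1378°.
θ = atan2( sin Δλ · cos φ₂ , cos φ₁ · sin φ₂ − sin φ₁ · cos φ₂ · cos Δλ )
  = atan2(0.72370, 0.50989) = 54.833° → normalised to [0°, 360°): 54.833°.

55°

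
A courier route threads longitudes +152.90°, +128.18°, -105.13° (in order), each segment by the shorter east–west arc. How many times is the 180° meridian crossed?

1

Leg 1: +152.90° → +128.18°, shortest Δλ = -24.72° (west) — does not cross 180°.
Leg 2: +128.18° → -105.13°, shortest Δλ = 126.69° (east) — crosses 180°.
Total crossings: 1.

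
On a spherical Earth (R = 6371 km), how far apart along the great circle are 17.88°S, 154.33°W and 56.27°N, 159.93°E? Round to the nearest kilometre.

Δλ = 159.93 − -154.33 = 314.26°; wrapped into (−180°, 180°]: -45.74°.
Δφ = 56.27 − -17.88 = 74.15°.
a = sin²(Δφ/2) + cos φ₁ · cos φ₂ · sin²(Δλ/2) = 0.443260.
c = 2·atan2(√a, √(1−a)) = 1.45707 rad → d = 6371·c ≈ 9283.00 km.

9283 km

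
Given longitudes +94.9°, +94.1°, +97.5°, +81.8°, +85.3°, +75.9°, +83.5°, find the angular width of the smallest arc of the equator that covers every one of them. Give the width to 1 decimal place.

Sort the longitudes: +75.9°, +81.8°, +83.5°, +85.3°, +94.1°, +94.9°, +97.5°.
Eastward gaps between consecutive values (wrapping around): 5.9°, 1.7°, 1.8°, 8.8°, 0.8°, 2.6°, 338.4°.
Largest gap = 338.4° ⇒ minimal covering band is its complement: 360° − 338.4° = 21.6°.
Band runs from +75.9° eastward to +97.5°.

21.6°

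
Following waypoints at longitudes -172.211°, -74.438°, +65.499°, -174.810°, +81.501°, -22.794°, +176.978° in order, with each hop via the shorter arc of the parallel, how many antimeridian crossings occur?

3

Leg 1: -172.211° → -74.438°, shortest Δλ = 97.773° (east) — does not cross 180°.
Leg 2: -74.438° → +65.499°, shortest Δλ = 139.937° (east) — does not cross 180°.
Leg 3: +65.499° → -174.810°, shortest Δλ = 119.691° (east) — crosses 180°.
Leg 4: -174.810° → +81.501°, shortest Δλ = -103.689° (west) — crosses 180°.
Leg 5: +81.501° → -22.794°, shortest Δλ = -104.295° (west) — does not cross 180°.
Leg 6: -22.794° → +176.978°, shortest Δλ = -160.228° (west) — crosses 180°.
Total crossings: 3.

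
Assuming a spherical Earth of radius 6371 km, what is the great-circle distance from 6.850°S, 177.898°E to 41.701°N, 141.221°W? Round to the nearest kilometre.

Δλ = -141.221 − 177.898 = -319.119°; wrapped into (−180°, 180°]: 40.881°.
Δφ = 41.701 − -6.850 = 48.551°.
a = sin²(Δφ/2) + cos φ₁ · cos φ₂ · sin²(Δλ/2) = 0.259436.
c = 2·atan2(√a, √(1−a)) = 1.06885 rad → d = 6371·c ≈ 6809.67 km.

6810 km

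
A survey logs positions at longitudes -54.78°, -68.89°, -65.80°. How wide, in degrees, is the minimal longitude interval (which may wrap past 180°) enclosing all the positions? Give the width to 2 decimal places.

Sort the longitudes: -68.89°, -65.80°, -54.78°.
Eastward gaps between consecutive values (wrapping around): 3.09°, 11.02°, 345.89°.
Largest gap = 345.89° ⇒ minimal covering band is its complement: 360° − 345.89° = 14.11°.
Band runs from -68.89° eastward to -54.78°.

14.11°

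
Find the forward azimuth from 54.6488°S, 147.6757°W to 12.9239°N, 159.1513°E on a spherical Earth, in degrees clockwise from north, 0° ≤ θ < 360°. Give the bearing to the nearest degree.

308°

Δλ = 159.1513 − -147.6757 = 306.8270°; wrapped into (−180°, 180°]: -53.1730°.
θ = atan2( sin Δλ · cos φ₂ , cos φ₁ · sin φ₂ − sin φ₁ · cos φ₂ · cos Δλ )
  = atan2(-0.78017, 0.60590) = -52.166° → normalised to [0°, 360°): 307.834°.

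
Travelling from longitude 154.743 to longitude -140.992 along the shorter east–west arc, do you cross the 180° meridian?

Yes

Naïve |-140.992 − 154.743| = 295.735° > 180°, so the shorter arc goes the other way round — across 180°.
Signed shortest Δλ = ((-140.992 − 154.743 + 180) mod 360) − 180 = 64.265°.
Going east by 64.265° from +154.743° passes through 180° before reaching -140.992°.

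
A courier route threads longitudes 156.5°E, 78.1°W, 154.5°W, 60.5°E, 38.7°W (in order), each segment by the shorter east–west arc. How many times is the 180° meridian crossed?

2

Leg 1: +156.5° → -78.1°, shortest Δλ = 125.4° (east) — crosses 180°.
Leg 2: -78.1° → -154.5°, shortest Δλ = -76.4° (west) — does not cross 180°.
Leg 3: -154.5° → +60.5°, shortest Δλ = -145.0° (west) — crosses 180°.
Leg 4: +60.5° → -38.7°, shortest Δλ = -99.2° (west) — does not cross 180°.
Total crossings: 2.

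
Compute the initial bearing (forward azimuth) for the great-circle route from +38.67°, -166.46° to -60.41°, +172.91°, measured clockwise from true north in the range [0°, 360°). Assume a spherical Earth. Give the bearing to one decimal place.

Δλ = 172.91 − -166.46 = 339.37°; wrapped into (−180°, 180°]: -20.63°.
θ = atan2( sin Δλ · cos φ₂ , cos φ₁ · sin φ₂ − sin φ₁ · cos φ₂ · cos Δλ )
  = atan2(-0.17398, -0.96768) = -169.808° → normalised to [0°, 360°): 190.192°.

190.2°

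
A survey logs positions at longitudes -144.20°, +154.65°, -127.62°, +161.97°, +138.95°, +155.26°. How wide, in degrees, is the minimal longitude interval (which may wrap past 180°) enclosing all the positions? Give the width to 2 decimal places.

93.43°

Sort the longitudes: -144.20°, -127.62°, +138.95°, +154.65°, +155.26°, +161.97°.
Eastward gaps between consecutive values (wrapping around): 16.58°, 266.57°, 15.70°, 0.61°, 6.71°, 53.83°.
Largest gap = 266.57° ⇒ minimal covering band is its complement: 360° − 266.57° = 93.43°.
Band runs from +138.95° eastward to -127.62°, crossing the antimeridian.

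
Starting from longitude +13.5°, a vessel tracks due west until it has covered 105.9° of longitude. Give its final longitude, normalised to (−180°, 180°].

Start at +13.5°; shift −105.9° → -92.4°.
-92.4° already lies in (−180°, 180°].

-92.4°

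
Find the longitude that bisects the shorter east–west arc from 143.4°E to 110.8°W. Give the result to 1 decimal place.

163.7°W

Signed shortest Δλ from +143.4° to -110.8° is +105.8°.
Midpoint longitude = +143.4° + (+105.8°)/2 = +143.4° + 52.9° = +196.3°.
Normalise into (−180°, 180°]: -163.7°.
(The naïve average (+143.4 + -110.8)/2 = 16.3° is on the wrong side of the globe.)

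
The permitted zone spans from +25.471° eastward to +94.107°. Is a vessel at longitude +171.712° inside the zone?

Band width going east from +25.471° to +94.107°: ((94.107 − 25.471) mod 360) = 68.636°.
Offset of +171.712° east of the west edge: ((171.712 − 25.471) mod 360) = 146.241°.
146.241° > 68.636° ⇒ outside.

No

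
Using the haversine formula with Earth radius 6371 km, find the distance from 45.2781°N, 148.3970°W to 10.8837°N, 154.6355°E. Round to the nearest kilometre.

6592 km

Δλ = 154.6355 − -148.3970 = 303.0325°; wrapped into (−180°, 180°]: -56.9675°.
Δφ = 10.8837 − 45.2781 = -34.3944°.
a = sin²(Δφ/2) + cos φ₁ · cos φ₂ · sin²(Δλ/2) = 0.244581.
c = 2·atan2(√a, √(1−a)) = 1.03464 rad → d = 6371·c ≈ 6591.67 km.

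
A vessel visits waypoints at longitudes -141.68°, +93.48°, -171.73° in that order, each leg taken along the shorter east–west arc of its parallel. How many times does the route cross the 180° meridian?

Leg 1: -141.68° → +93.48°, shortest Δλ = -124.84° (west) — crosses 180°.
Leg 2: +93.48° → -171.73°, shortest Δλ = 94.79° (east) — crosses 180°.
Total crossings: 2.

2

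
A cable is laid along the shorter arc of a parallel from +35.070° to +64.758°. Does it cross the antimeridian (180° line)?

Signed shortest Δλ = ((64.758 − 35.070 + 180) mod 360) − 180 = 29.688°.
Going east by 29.688° from +35.070° reaches +64.758° without touching 180°.

No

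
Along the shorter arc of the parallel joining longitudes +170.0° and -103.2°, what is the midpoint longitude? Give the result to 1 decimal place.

-146.6°

Signed shortest Δλ from +170.0° to -103.2° is +86.8°.
Midpoint longitude = +170.0° + (+86.8°)/2 = +170.0° + 43.4° = +213.4°.
Normalise into (−180°, 180°]: -146.6°.
(The naïve average (+170.0 + -103.2)/2 = 33.4° is on the wrong side of the globe.)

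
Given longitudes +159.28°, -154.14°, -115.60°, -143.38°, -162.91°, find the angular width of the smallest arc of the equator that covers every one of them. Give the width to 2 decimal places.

85.12°

Sort the longitudes: -162.91°, -154.14°, -143.38°, -115.60°, +159.28°.
Eastward gaps between consecutive values (wrapping around): 8.77°, 10.76°, 27.78°, 274.88°, 37.81°.
Largest gap = 274.88° ⇒ minimal covering band is its complement: 360° − 274.88° = 85.12°.
Band runs from +159.28° eastward to -115.60°, crossing the antimeridian.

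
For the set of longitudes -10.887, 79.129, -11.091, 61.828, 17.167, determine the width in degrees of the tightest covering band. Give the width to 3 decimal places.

Sort the longitudes: -11.091°, -10.887°, +17.167°, +61.828°, +79.129°.
Eastward gaps between consecutive values (wrapping around): 0.204°, 28.054°, 44.661°, 17.301°, 269.780°.
Largest gap = 269.780° ⇒ minimal covering band is its complement: 360° − 269.780° = 90.220°.
Band runs from -11.091° eastward to +79.129°.

90.220°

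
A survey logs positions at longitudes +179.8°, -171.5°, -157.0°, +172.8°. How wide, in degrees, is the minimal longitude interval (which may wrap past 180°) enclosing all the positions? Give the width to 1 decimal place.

30.2°

Sort the longitudes: -171.5°, -157.0°, +172.8°, +179.8°.
Eastward gaps between consecutive values (wrapping around): 14.5°, 329.8°, 7.0°, 8.7°.
Largest gap = 329.8° ⇒ minimal covering band is its complement: 360° − 329.8° = 30.2°.
Band runs from +172.8° eastward to -157.0°, crossing the antimeridian.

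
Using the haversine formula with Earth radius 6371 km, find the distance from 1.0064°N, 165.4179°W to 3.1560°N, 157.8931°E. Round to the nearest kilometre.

Δλ = 157.8931 − -165.4179 = 323.3110°; wrapped into (−180°, 180°]: -36.6890°.
Δφ = 3.1560 − 1.0064 = 2.1496°.
a = sin²(Δφ/2) + cos φ₁ · cos φ₂ · sin²(Δλ/2) = 0.099241.
c = 2·atan2(√a, √(1−a)) = 0.64097 rad → d = 6371·c ≈ 4083.60 km.

4084 km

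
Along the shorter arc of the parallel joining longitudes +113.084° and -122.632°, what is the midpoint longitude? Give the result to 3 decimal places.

+175.226°

Signed shortest Δλ from +113.084° to -122.632° is +124.284°.
Midpoint longitude = +113.084° + (+124.284°)/2 = +113.084° + 62.142° = +175.226°.
(The naïve average (+113.084 + -122.632)/2 = -4.774° is on the wrong side of the globe.)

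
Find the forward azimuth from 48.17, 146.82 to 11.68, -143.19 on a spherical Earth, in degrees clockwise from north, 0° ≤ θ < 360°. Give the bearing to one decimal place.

Δλ = -143.19 − 146.82 = -290.01°; wrapped into (−180°, 180°]: 69.99°.
θ = atan2( sin Δλ · cos φ₂ , cos φ₁ · sin φ₂ − sin φ₁ · cos φ₂ · cos Δλ )
  = atan2(0.92018, -0.11468) = 97.104° → normalised to [0°, 360°): 97.104°.

97.1°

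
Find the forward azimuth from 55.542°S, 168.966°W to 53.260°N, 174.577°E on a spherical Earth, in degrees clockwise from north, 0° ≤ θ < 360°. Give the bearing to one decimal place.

349.6°

Δλ = 174.577 − -168.966 = 343.543°; wrapped into (−180°, 180°]: -16.457°.
θ = atan2( sin Δλ · cos φ₂ , cos φ₁ · sin φ₂ − sin φ₁ · cos φ₂ · cos Δλ )
  = atan2(-0.16946, 0.92643) = -10.366° → normalised to [0°, 360°): 349.634°.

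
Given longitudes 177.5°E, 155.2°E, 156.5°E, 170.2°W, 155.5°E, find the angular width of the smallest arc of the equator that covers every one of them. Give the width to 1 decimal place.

Sort the longitudes: -170.2°, +155.2°, +155.5°, +156.5°, +177.5°.
Eastward gaps between consecutive values (wrapping around): 325.4°, 0.3°, 1.0°, 21.0°, 12.3°.
Largest gap = 325.4° ⇒ minimal covering band is its complement: 360° − 325.4° = 34.6°.
Band runs from +155.2° eastward to -170.2°, crossing the antimeridian.

34.6°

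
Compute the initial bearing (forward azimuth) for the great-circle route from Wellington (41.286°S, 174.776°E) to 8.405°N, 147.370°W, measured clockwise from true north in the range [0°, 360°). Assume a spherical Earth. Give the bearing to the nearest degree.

Δλ = -147.370 − 174.776 = -322.146°; wrapped into (−180°, 180°]: 37.854°.
θ = atan2( sin Δλ · cos φ₂ , cos φ₁ · sin φ₂ − sin φ₁ · cos φ₂ · cos Δλ )
  = atan2(0.60706, 0.62522) = 44.156° → normalised to [0°, 360°): 44.156°.

44°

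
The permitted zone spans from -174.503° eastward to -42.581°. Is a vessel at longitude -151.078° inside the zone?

Band width going east from -174.503° to -42.581°: ((-42.581 − -174.503) mod 360) = 131.922°.
Offset of -151.078° east of the west edge: ((-151.078 − -174.503) mod 360) = 23.425°.
23.425° ≤ 131.922° ⇒ inside.

Yes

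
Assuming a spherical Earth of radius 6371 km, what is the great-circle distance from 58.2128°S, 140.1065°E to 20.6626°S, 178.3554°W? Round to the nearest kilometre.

5340 km

Δλ = -178.3554 − 140.1065 = -318.4619°; wrapped into (−180°, 180°]: 41.5381°.
Δφ = -20.6626 − -58.2128 = 37.5502°.
a = sin²(Δφ/2) + cos φ₁ · cos φ₂ · sin²(Δλ/2) = 0.165566.
c = 2·atan2(√a, √(1−a)) = 0.83811 rad → d = 6371·c ≈ 5339.61 km.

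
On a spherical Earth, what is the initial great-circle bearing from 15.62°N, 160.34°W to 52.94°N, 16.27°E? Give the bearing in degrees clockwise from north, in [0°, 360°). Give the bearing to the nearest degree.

2°

Δλ = 16.27 − -160.34 = 176.61°.
θ = atan2( sin Δλ · cos φ₂ , cos φ₁ · sin φ₂ − sin φ₁ · cos φ₂ · cos Δλ )
  = atan2(0.03564, 0.93052) = 2.193° → normalised to [0°, 360°): 2.193°.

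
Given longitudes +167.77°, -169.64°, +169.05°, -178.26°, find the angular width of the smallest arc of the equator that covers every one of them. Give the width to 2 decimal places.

Sort the longitudes: -178.26°, -169.64°, +167.77°, +169.05°.
Eastward gaps between consecutive values (wrapping around): 8.62°, 337.41°, 1.28°, 12.69°.
Largest gap = 337.41° ⇒ minimal covering band is its complement: 360° − 337.41° = 22.59°.
Band runs from +167.77° eastward to -169.64°, crossing the antimeridian.

22.59°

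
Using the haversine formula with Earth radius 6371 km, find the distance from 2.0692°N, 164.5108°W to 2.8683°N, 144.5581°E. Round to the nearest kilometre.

Δλ = 144.5581 − -164.5108 = 309.0689°; wrapped into (−180°, 180°]: -50.9311°.
Δφ = 2.8683 − 2.0692 = 0.7991°.
a = sin²(Δφ/2) + cos φ₁ · cos φ₂ · sin²(Δλ/2) = 0.184569.
c = 2·atan2(√a, √(1−a)) = 0.88813 rad → d = 6371·c ≈ 5658.30 km.

5658 km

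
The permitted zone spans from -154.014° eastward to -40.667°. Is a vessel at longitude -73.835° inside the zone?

Yes

Band width going east from -154.014° to -40.667°: ((-40.667 − -154.014) mod 360) = 113.347°.
Offset of -73.835° east of the west edge: ((-73.835 − -154.014) mod 360) = 80.179°.
80.179° ≤ 113.347° ⇒ inside.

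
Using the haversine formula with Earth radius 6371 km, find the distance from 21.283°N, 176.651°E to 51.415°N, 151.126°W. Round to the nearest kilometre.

4355 km

Δλ = -151.126 − 176.651 = -327.777°; wrapped into (−180°, 180°]: 32.223°.
Δφ = 51.415 − 21.283 = 30.132°.
a = sin²(Δφ/2) + cos φ₁ · cos φ₂ · sin²(Δλ/2) = 0.112318.
c = 2·atan2(√a, √(1−a)) = 0.68351 rad → d = 6371·c ≈ 4354.61 km.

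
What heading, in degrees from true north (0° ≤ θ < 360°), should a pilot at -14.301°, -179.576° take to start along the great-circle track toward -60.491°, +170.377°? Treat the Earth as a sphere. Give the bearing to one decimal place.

186.8°

Δλ = 170.377 − -179.576 = 349.953°; wrapped into (−180°, 180°]: -10.047°.
θ = atan2( sin Δλ · cos φ₂ , cos φ₁ · sin φ₂ − sin φ₁ · cos φ₂ · cos Δλ )
  = atan2(-0.08593, -0.72351) = -173.227° → normalised to [0°, 360°): 186.773°.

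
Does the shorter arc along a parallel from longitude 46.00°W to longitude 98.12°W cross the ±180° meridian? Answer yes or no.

Signed shortest Δλ = ((-98.12 − -46.00 + 180) mod 360) − 180 = -52.12°.
Going west by 52.12° from -46.00° reaches -98.12° without touching 180°.

No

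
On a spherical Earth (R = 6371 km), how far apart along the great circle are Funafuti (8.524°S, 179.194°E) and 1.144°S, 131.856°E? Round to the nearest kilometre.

Δλ = 131.856 − 179.194 = -47.338°.
Δφ = -1.144 − -8.524 = 7.380°.
a = sin²(Δφ/2) + cos φ₁ · cos φ₂ · sin²(Δλ/2) = 0.163494.
c = 2·atan2(√a, √(1−a)) = 0.83252 rad → d = 6371·c ≈ 5304.00 km.

5304 km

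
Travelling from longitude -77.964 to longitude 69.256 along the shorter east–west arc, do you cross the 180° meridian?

No

Signed shortest Δλ = ((69.256 − -77.964 + 180) mod 360) − 180 = 147.22°.
Going east by 147.22° from -77.964° reaches +69.256° without touching 180°.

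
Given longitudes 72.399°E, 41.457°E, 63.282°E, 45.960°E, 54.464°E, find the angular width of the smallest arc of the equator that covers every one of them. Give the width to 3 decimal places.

30.942°

Sort the longitudes: +41.457°, +45.960°, +54.464°, +63.282°, +72.399°.
Eastward gaps between consecutive values (wrapping around): 4.503°, 8.504°, 8.818°, 9.117°, 329.058°.
Largest gap = 329.058° ⇒ minimal covering band is its complement: 360° − 329.058° = 30.942°.
Band runs from +41.457° eastward to +72.399°.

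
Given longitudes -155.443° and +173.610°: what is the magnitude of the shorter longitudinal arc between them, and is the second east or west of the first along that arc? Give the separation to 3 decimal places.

Raw difference: 173.610 − -155.443 = 329.053°.
Normalise into (−180°, 180°]: 329.053° − 360° = -30.947°.
Negative ⇒ the second point lies to the west; separation 30.947°.

30.947° west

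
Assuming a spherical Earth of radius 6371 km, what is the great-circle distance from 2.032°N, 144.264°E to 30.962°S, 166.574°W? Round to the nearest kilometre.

6357 km

Δλ = -166.574 − 144.264 = -310.838°; wrapped into (−180°, 180°]: 49.162°.
Δφ = -30.962 − 2.032 = -32.994°.
a = sin²(Δφ/2) + cos φ₁ · cos φ₂ · sin²(Δλ/2) = 0.228925.
c = 2·atan2(√a, √(1−a)) = 0.99780 rad → d = 6371·c ≈ 6357.00 km.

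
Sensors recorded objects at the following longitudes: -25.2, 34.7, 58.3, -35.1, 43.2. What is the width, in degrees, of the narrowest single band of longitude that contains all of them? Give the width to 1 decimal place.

Sort the longitudes: -35.1°, -25.2°, +34.7°, +43.2°, +58.3°.
Eastward gaps between consecutive values (wrapping around): 9.9°, 59.9°, 8.5°, 15.1°, 266.6°.
Largest gap = 266.6° ⇒ minimal covering band is its complement: 360° − 266.6° = 93.4°.
Band runs from -35.1° eastward to +58.3°.

93.4°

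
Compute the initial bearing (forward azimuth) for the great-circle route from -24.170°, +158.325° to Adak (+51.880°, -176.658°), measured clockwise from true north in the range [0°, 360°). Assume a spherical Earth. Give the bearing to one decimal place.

Δλ = -176.658 − 158.325 = -334.983°; wrapped into (−180°, 180°]: 25.017°.
θ = atan2( sin Δλ · cos φ₂ , cos φ₁ · sin φ₂ − sin φ₁ · cos φ₂ · cos Δλ )
  = atan2(0.26105, 0.94679) = 15.415° → normalised to [0°, 360°): 15.415°.

15.4°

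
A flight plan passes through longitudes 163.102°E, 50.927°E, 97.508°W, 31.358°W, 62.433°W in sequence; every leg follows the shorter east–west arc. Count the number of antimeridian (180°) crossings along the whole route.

Leg 1: +163.102° → +50.927°, shortest Δλ = -112.175° (west) — does not cross 180°.
Leg 2: +50.927° → -97.508°, shortest Δλ = -148.435° (west) — does not cross 180°.
Leg 3: -97.508° → -31.358°, shortest Δλ = 66.15° (east) — does not cross 180°.
Leg 4: -31.358° → -62.433°, shortest Δλ = -31.075° (west) — does not cross 180°.
Total crossings: 0.

0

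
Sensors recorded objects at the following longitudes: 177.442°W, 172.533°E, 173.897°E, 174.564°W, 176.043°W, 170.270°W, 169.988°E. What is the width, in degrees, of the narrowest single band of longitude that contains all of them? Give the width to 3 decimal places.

19.742°

Sort the longitudes: -177.442°, -176.043°, -174.564°, -170.270°, +169.988°, +172.533°, +173.897°.
Eastward gaps between consecutive values (wrapping around): 1.399°, 1.479°, 4.294°, 340.258°, 2.545°, 1.364°, 8.661°.
Largest gap = 340.258° ⇒ minimal covering band is its complement: 360° − 340.258° = 19.742°.
Band runs from +169.988° eastward to -170.270°, crossing the antimeridian.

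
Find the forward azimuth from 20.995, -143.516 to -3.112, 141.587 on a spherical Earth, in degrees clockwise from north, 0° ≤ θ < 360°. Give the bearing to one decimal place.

Δλ = 141.587 − -143.516 = 285.103°; wrapped into (−180°, 180°]: -74.897°.
θ = atan2( sin Δλ · cos φ₂ , cos φ₁ · sin φ₂ − sin φ₁ · cos φ₂ · cos Δλ )
  = atan2(-0.96404, -0.14390) = -98.490° → normalised to [0°, 360°): 261.510°.

261.5°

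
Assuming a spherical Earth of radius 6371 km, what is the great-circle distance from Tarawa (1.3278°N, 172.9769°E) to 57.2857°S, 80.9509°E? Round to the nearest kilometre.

10254 km

Δλ = 80.9509 − 172.9769 = -92.0260°.
Δφ = -57.2857 − 1.3278 = -58.6135°.
a = sin²(Δφ/2) + cos φ₁ · cos φ₂ · sin²(Δλ/2) = 0.519299.
c = 2·atan2(√a, √(1−a)) = 1.60940 rad → d = 6371·c ≈ 10253.51 km.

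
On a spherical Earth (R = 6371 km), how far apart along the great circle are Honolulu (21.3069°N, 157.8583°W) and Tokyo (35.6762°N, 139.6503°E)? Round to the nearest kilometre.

Δλ = 139.6503 − -157.8583 = 297.5086°; wrapped into (−180°, 180°]: -62.4914°.
Δφ = 35.6762 − 21.3069 = 14.3693°.
a = sin²(Δφ/2) + cos φ₁ · cos φ₂ · sin²(Δλ/2) = 0.219266.
c = 2·atan2(√a, √(1−a)) = 0.97464 rad → d = 6371·c ≈ 6209.42 km.

6209 km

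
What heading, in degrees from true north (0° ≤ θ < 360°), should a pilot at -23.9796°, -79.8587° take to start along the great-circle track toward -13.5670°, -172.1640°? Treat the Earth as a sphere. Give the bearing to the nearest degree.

257°

Δλ = -172.1640 − -79.8587 = -92.3053°.
θ = atan2( sin Δλ · cos φ₂ , cos φ₁ · sin φ₂ − sin φ₁ · cos φ₂ · cos Δλ )
  = atan2(-0.97131, -0.23023) = -103.335° → normalised to [0°, 360°): 256.665°.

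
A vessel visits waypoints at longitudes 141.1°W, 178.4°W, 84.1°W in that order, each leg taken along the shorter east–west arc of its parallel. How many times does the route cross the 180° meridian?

Leg 1: -141.1° → -178.4°, shortest Δλ = -37.3° (west) — does not cross 180°.
Leg 2: -178.4° → -84.1°, shortest Δλ = 94.3° (east) — does not cross 180°.
Total crossings: 0.

0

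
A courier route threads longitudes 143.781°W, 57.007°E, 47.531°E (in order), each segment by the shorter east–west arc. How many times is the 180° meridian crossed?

Leg 1: -143.781° → +57.007°, shortest Δλ = -159.212° (west) — crosses 180°.
Leg 2: +57.007° → +47.531°, shortest Δλ = -9.476° (west) — does not cross 180°.
Total crossings: 1.

1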